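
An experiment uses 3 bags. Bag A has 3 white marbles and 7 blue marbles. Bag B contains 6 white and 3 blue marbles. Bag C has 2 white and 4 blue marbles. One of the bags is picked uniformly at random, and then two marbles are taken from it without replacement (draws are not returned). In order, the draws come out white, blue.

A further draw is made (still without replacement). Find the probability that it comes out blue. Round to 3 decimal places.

0.595

For each hypothesis, P(data | H) works out to: P(data | bag A) = (3/10)(7/9) = 7/30; P(data | bag B) = (6/9)(3/8) = 1/4; P(data | bag C) = (2/6)(4/5) = 4/15.
Multiplying each by its prior: 1/3 · 7/30 = 7/90, 1/3 · 1/4 = 1/12, 1/3 · 4/15 = 4/45; with total 1/4.
Dividing through by the total gives posterior P(bag A | data) = 14/45, P(bag B | data) = 1/3, P(bag C | data) = 16/45.
Averaging over the posterior, P(blue next | data) = (3/4)(14/45) + (2/7)(1/3) + (3/4)(16/45) = 25/42.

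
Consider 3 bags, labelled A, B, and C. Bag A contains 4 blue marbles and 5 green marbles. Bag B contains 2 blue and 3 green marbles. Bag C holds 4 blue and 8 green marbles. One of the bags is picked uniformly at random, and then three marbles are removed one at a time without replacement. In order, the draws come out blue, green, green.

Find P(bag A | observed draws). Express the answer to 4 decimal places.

0.3004

Under each hypothesis, the probability of the observed sequence is: P(data | bag A) = (4/9)(5/8)(4/7) = 0.15873; P(data | bag B) = (2/5)(3/4)(2/3) = 0.2; P(data | bag C) = (4/12)(8/11)(7/10) = 0.1697.
The prior-weighted likelihoods are 1/3 · 0.15873 = 0.05291, 1/3 · 0.2 = 0.066667, 1/3 · 0.1697 = 0.056566; summing to 0.17614.
So P(bag A | data) = (0.05291) / (0.17614) = 0.30038.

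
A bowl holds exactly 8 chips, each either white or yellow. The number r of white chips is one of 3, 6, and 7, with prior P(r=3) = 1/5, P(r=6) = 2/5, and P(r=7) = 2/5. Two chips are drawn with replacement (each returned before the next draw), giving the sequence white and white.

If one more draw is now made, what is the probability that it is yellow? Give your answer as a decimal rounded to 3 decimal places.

0.200

Compute the likelihood of the observed sequence for each case: P(data | r = 3) = (3/8)(3/8) = 9/64; P(data | r = 6) = (6/8)(6/8) = 9/16; P(data | r = 7) = (7/8)(7/8) = 49/64.
Multiplying each by its prior: 1/5 · 9/64 = 9/320, 2/5 · 9/16 = 9/40, 2/5 · 49/64 = 49/160; with total 179/320.
Normalising, the posterior is P(r = 3 | data) = 0.050279, P(r = 6 | data) = 0.40223, P(r = 7 | data) = 0.54749.
So P(yellow next | data) = Σ P(yellow next | H) P(H | data) = (5/8)(0.050279) + (1/4)(0.40223) + (1/8)(0.54749) = 0.20042.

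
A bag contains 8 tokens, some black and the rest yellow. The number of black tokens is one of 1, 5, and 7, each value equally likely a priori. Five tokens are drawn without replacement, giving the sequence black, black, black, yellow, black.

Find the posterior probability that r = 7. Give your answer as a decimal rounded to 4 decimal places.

0.7000

Under each hypothesis, the probability of the observed sequence is: P(data | r = 1) = (1/8)(0/7) = 0; P(data | r = 5) = (5/8)(4/7)(3/6)(3/5)(2/4) = 3/56; P(data | r = 7) = (7/8)(6/7)(5/6)(1/5)(4/4) = 1/8.
The prior-weighted likelihoods are 1/3 · 0 = 0, 1/3 · 3/56 = 1/56, 1/3 · 1/8 = 1/24; summing to 5/84.
Therefore the posterior P(r = 7 | data) = (1/24) / (5/84) = 7/10.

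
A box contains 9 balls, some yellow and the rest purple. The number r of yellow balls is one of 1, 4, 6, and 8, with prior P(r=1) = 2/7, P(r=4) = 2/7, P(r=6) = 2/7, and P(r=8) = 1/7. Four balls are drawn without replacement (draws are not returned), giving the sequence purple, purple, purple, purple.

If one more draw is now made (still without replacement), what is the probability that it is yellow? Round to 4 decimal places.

For each hypothesis, P(data | H) works out to: P(data | r = 1) = (8/9)(7/8)(6/7)(5/6) = 5/9; P(data | r = 4) = (5/9)(4/8)(3/7)(2/6) = 5/126; P(data | r = 6) = (3/9)(2/8)(1/7)(0/6) = 0; P(data | r = 8) = (1/9)(0/8) = 0.
Multiplying each by its prior: 2/7 · 5/9 = 10/63, 2/7 · 5/126 = 5/441, 2/7 · 0 = 0, 1/7 · 0 = 0; summing to 25/147.
Normalising, the posterior is P(r = 1 | data) = 14/15, P(r = 4 | data) = 1/15, P(r = 6 | data) = 0, P(r = 8 | data) = 0.
The predictive probability is P(yellow next | data) = (1/5)(14/15) + (4/5)(1/15) = 6/25.

0.2400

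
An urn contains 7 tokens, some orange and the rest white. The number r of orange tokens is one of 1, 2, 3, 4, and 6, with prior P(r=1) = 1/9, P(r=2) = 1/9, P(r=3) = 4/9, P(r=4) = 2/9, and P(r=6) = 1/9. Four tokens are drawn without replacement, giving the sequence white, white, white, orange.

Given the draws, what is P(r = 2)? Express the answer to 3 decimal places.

0.208

The likelihood of the observed sequence under each hypothesis: P(data | r = 1) = (6/7)(5/6)(4/5)(1/4) = 1/7; P(data | r = 2) = (5/7)(4/6)(3/5)(2/4) = 1/7; P(data | r = 3) = (4/7)(3/6)(2/5)(3/4) = 3/35; P(data | r = 4) = (3/7)(2/6)(1/5)(4/4) = 1/35; P(data | r = 6) = (1/7)(0/6) = 0.
Weighting by the prior gives 1/9 · 1/7 = 1/63, 1/9 · 1/7 = 1/63, 4/9 · 3/35 = 4/105, 2/9 · 1/35 = 2/315, 1/9 · 0 = 0; these sum to 8/105.
Hence P(r = 2 | data) = (1/63) / (8/105) = 5/24.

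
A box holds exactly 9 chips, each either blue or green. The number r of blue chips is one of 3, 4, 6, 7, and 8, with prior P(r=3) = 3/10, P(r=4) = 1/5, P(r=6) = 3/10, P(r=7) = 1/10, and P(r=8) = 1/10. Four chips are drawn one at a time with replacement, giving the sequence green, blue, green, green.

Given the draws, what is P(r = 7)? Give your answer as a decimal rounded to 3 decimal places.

For each hypothesis, P(data | H) works out to: P(data | r = 3) = (6/9)(3/9)(6/9)(6/9) = 0.098765; P(data | r = 4) = (5/9)(4/9)(5/9)(5/9) = 0.076208; P(data | r = 6) = (3/9)(6/9)(3/9)(3/9) = 0.024691; P(data | r = 7) = (2/9)(7/9)(2/9)(2/9) = 0.0085353; P(data | r = 8) = (1/9)(8/9)(1/9)(1/9) = 0.0012193.
The prior-weighted likelihoods are 3/10 · 0.098765 = 0.02963, 1/5 · 0.076208 = 0.015242, 3/10 · 0.024691 = 0.0074074, 1/10 · 0.0085353 = 0.00085353, 1/10 · 0.0012193 = 0.00012193; summing to 0.053254.
By Bayes' rule, P(r = 7 | data) = (0.00085353) / (0.053254) = 0.016027.

0.016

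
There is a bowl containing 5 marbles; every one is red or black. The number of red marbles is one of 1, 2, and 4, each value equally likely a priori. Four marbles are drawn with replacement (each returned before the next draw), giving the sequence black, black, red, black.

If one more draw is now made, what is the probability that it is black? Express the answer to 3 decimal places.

For each hypothesis, P(data | H) works out to: P(data | r = 1) = (4/5)(4/5)(1/5)(4/5) = 0.1024; P(data | r = 2) = (3/5)(3/5)(2/5)(3/5) = 0.0864; P(data | r = 4) = (1/5)(1/5)(4/5)(1/5) = 0.0064.
The prior-weighted likelihoods are 1/3 · 0.1024 = 0.034133, 1/3 · 0.0864 = 0.0288, 1/3 · 0.0064 = 0.0021333; these sum to 0.065067.
Normalising, the posterior is P(r = 1 | data) = 0.52459, P(r = 2 | data) = 0.44262, P(r = 4 | data) = 0.032787.
So P(black next | data) = Σ P(black next | H) P(H | data) = (4/5)(0.52459) + (3/5)(0.44262) + (1/5)(0.032787) = 0.6918.

0.692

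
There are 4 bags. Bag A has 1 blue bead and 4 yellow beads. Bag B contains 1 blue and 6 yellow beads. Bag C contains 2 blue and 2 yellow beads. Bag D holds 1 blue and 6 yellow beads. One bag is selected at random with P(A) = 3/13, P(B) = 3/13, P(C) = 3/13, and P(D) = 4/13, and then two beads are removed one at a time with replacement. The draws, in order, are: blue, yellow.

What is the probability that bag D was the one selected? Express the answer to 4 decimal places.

The likelihood of the observed sequence under each hypothesis: P(data | bag A) = (1/5)(4/5) = 0.16; P(data | bag B) = (1/7)(6/7) = 0.12245; P(data | bag C) = (2/4)(2/4) = 0.25; P(data | bag D) = (1/7)(6/7) = 0.12245.
Multiplying each by its prior: 3/13 · 0.16 = 0.036923, 3/13 · 0.12245 = 0.028257, 3/13 · 0.25 = 0.057692, 4/13 · 0.12245 = 0.037677; with total 0.16055.
By Bayes' rule, P(bag D | data) = (0.037677) / (0.16055) = 0.23467.

0.2347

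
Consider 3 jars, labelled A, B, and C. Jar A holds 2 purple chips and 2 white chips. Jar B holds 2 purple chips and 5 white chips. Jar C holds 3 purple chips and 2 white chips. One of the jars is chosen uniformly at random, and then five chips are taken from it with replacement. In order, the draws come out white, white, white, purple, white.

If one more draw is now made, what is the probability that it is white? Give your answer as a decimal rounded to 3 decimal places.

0.619

Compute the likelihood of the observed sequence for each case: P(data | jar A) = (2/4)(2/4)(2/4)(2/4)(2/4) = 0.03125; P(data | jar B) = (5/7)(5/7)(5/7)(2/7)(5/7) = 0.074374; P(data | jar C) = (2/5)(2/5)(2/5)(3/5)(2/5) = 0.01536.
Multiplying each by its prior: 1/3 · 0.03125 = 0.010417, 1/3 · 0.074374 = 0.024791, 1/3 · 0.01536 = 0.00512; summing to 0.040328.
Normalising, the posterior is P(jar A | data) = 0.2583, P(jar B | data) = 0.61474, P(jar C | data) = 0.12696.
Averaging over the posterior, P(white next | data) = (1/2)(0.2583) + (5/7)(0.61474) + (2/5)(0.12696) = 0.61903.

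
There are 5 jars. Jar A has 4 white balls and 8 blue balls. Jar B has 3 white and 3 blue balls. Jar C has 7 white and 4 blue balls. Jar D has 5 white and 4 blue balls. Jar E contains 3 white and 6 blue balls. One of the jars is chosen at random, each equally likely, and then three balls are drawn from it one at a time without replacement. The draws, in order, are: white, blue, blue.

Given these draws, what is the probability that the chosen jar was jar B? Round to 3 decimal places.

Under each hypothesis, the probability of the observed sequence is: P(data | jar A) = (4/12)(8/11)(7/10) = 0.1697; P(data | jar B) = (3/6)(3/5)(2/4) = 0.15; P(data | jar C) = (7/11)(4/10)(3/9) = 0.084848; P(data | jar D) = (5/9)(4/8)(3/7) = 0.11905; P(data | jar E) = (3/9)(6/8)(5/7) = 0.17857.
Multiplying each by its prior: 1/5 · 0.1697 = 0.033939, 1/5 · 0.15 = 0.03, 1/5 · 0.084848 = 0.01697, 1/5 · 0.11905 = 0.02381, 1/5 · 0.17857 = 0.035714; summing to 0.14043.
Hence P(jar B | data) = (0.03) / (0.14043) = 0.21363.

0.214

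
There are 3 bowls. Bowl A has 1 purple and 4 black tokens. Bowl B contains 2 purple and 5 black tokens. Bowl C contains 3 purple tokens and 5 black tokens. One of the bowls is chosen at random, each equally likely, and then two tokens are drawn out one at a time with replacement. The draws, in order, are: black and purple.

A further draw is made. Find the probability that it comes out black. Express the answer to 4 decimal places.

0.7022

Compute the likelihood of the observed sequence for each case: P(data | bowl A) = (4/5)(1/5) = 0.16; P(data | bowl B) = (5/7)(2/7) = 0.20408; P(data | bowl C) = (5/8)(3/8) = 0.23438.
The prior-weighted likelihoods are 1/3 · 0.16 = 0.053333, 1/3 · 0.20408 = 0.068027, 1/3 · 0.23438 = 0.078125; these sum to 0.19949.
The posterior is then P(bowl A | data) = 0.26735, P(bowl B | data) = 0.34101, P(bowl C | data) = 0.39163.
So P(black next | data) = Σ P(black next | H) P(H | data) = (4/5)(0.26735) + (5/7)(0.34101) + (5/8)(0.39163) = 0.70223.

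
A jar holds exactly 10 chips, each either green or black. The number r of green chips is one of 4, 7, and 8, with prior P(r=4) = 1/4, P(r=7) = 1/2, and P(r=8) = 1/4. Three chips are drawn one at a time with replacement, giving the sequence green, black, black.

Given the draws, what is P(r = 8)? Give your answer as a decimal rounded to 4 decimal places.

0.1060

The likelihood of the observed sequence under each hypothesis: P(data | r = 4) = (4/10)(6/10)(6/10) = 0.144; P(data | r = 7) = (7/10)(3/10)(3/10) = 0.063; P(data | r = 8) = (8/10)(2/10)(2/10) = 0.032.
Multiplying each by its prior: 1/4 · 0.144 = 0.036, 1/2 · 0.063 = 0.0315, 1/4 · 0.032 = 0.008; these sum to 0.0755.
So P(r = 8 | data) = (0.008) / (0.0755) = 0.10596.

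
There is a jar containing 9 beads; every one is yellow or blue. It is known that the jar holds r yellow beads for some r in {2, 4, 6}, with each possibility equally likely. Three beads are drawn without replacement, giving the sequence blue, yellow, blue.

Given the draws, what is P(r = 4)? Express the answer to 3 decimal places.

0.400

Under each hypothesis, the probability of the observed sequence is: P(data | r = 2) = (7/9)(2/8)(6/7) = 1/6; P(data | r = 4) = (5/9)(4/8)(4/7) = 10/63; P(data | r = 6) = (3/9)(6/8)(2/7) = 1/14.
The prior-weighted likelihoods are 1/3 · 1/6 = 1/18, 1/3 · 10/63 = 10/189, 1/3 · 1/14 = 1/42; summing to 25/189.
Therefore the posterior P(r = 4 | data) = (10/189) / (25/189) = 2/5.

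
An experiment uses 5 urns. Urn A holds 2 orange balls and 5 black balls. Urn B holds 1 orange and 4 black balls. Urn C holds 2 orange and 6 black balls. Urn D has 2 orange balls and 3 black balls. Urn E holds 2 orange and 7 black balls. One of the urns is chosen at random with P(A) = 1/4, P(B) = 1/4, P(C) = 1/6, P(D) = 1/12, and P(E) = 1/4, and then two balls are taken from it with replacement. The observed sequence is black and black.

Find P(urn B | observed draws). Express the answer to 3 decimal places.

0.284

The likelihood of the observed sequence under each hypothesis: P(data | urn A) = (5/7)(5/7) = 0.5102; P(data | urn B) = (4/5)(4/5) = 0.64; P(data | urn C) = (6/8)(6/8) = 0.5625; P(data | urn D) = (3/5)(3/5) = 0.36; P(data | urn E) = (7/9)(7/9) = 0.60494.
Weighting by the prior gives 1/4 · 0.5102 = 0.12755, 1/4 · 0.64 = 0.16, 1/6 · 0.5625 = 0.09375, 1/12 · 0.36 = 0.03, 1/4 · 0.60494 = 0.15123; these sum to 0.56254.
By Bayes' rule, P(urn B | data) = (0.16) / (0.56254) = 0.28443.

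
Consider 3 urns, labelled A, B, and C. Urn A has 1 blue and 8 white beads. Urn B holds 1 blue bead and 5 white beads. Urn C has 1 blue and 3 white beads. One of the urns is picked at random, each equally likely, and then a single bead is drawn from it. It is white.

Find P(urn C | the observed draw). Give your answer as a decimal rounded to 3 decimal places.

0.303

The likelihood of this draw under each hypothesis: P(data | urn A) = (8/9) = 8/9; P(data | urn B) = (5/6) = 5/6; P(data | urn C) = (3/4) = 3/4.
The prior-weighted likelihoods are 1/3 · 8/9 = 8/27, 1/3 · 5/6 = 5/18, 1/3 · 3/4 = 1/4; summing to 89/108.
By Bayes' rule, P(urn C | data) = (1/4) / (89/108) = 27/89.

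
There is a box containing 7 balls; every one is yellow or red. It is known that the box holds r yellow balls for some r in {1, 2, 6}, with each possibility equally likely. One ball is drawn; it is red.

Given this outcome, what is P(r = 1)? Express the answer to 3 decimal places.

For each hypothesis, P(data | H) works out to: P(data | r = 1) = (6/7) = 6/7; P(data | r = 2) = (5/7) = 5/7; P(data | r = 6) = (1/7) = 1/7.
Multiplying each by its prior: 1/3 · 6/7 = 2/7, 1/3 · 5/7 = 5/21, 1/3 · 1/7 = 1/21; these sum to 4/7.
Therefore the posterior P(r = 1 | data) = (2/7) / (4/7) = 1/2.

0.500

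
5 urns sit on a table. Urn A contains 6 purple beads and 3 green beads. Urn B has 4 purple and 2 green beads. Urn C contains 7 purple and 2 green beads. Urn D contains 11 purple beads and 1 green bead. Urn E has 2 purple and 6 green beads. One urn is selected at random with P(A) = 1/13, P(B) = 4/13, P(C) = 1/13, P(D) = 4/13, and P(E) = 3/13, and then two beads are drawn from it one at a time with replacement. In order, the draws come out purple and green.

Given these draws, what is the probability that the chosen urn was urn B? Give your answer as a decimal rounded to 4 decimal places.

0.4131

The likelihood of the observed sequence under each hypothesis: P(data | urn A) = (6/9)(3/9) = 0.22222; P(data | urn B) = (4/6)(2/6) = 0.22222; P(data | urn C) = (7/9)(2/9) = 0.17284; P(data | urn D) = (11/12)(1/12) = 0.076389; P(data | urn E) = (2/8)(6/8) = 0.1875.
The prior-weighted likelihoods are 1/13 · 0.22222 = 0.017094, 4/13 · 0.22222 = 0.068376, 1/13 · 0.17284 = 0.013295, 4/13 · 0.076389 = 0.023504, 3/13 · 0.1875 = 0.043269; summing to 0.16554.
Hence P(urn B | data) = (0.068376) / (0.16554) = 0.41305.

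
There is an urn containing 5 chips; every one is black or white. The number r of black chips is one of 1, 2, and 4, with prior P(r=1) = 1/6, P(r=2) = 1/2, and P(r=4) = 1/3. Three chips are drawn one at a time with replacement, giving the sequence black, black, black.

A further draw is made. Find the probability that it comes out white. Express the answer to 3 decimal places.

0.267

Under each hypothesis, the probability of the observed sequence is: P(data | r = 1) = (1/5)(1/5)(1/5) = 1/125; P(data | r = 2) = (2/5)(2/5)(2/5) = 8/125; P(data | r = 4) = (4/5)(4/5)(4/5) = 64/125.
Multiplying each by its prior: 1/6 · 1/125 = 1/750, 1/2 · 8/125 = 4/125, 1/3 · 64/125 = 64/375; these sum to 51/250.
Dividing through by the total gives posterior P(r = 1 | data) = 1/153, P(r = 2 | data) = 8/51, P(r = 4 | data) = 128/153.
The predictive probability is P(white next | data) = (4/5)(1/153) + (3/5)(8/51) + (1/5)(128/153) = 4/15.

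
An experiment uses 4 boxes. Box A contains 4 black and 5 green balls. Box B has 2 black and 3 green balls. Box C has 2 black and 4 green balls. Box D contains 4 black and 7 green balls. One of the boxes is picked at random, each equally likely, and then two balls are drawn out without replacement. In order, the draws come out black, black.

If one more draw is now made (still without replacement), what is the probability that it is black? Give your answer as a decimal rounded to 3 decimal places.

0.162

For each hypothesis, P(data | H) works out to: P(data | box A) = (4/9)(3/8) = 1/6; P(data | box B) = (2/5)(1/4) = 1/10; P(data | box C) = (2/6)(1/5) = 1/15; P(data | box D) = (4/11)(3/10) = 6/55.
The prior-weighted likelihoods are 1/4 · 1/6 = 1/24, 1/4 · 1/10 = 1/40, 1/4 · 1/15 = 1/60, 1/4 · 6/55 = 3/110; with total 73/660.
The posterior is then P(box A | data) = 55/146, P(box B | data) = 33/146, P(box C | data) = 11/73, P(box D | data) = 18/73.
Averaging over the posterior, P(black next | data) = (2/7)(55/146) + (0)(33/146) + (0)(11/73) + (2/9)(18/73) = 83/511.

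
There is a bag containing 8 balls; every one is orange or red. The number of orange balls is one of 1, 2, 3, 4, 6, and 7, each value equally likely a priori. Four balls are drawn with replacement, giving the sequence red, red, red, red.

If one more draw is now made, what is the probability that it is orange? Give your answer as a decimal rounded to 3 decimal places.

Under each hypothesis, the probability of the observed sequence is: P(data | r = 1) = (7/8)(7/8)(7/8)(7/8) = 0.58618; P(data | r = 2) = (6/8)(6/8)(6/8)(6/8) = 0.31641; P(data | r = 3) = (5/8)(5/8)(5/8)(5/8) = 0.15259; P(data | r = 4) = (4/8)(4/8)(4/8)(4/8) = 0.0625; P(data | r = 6) = (2/8)(2/8)(2/8)(2/8) = 0.0039062; P(data | r = 7) = (1/8)(1/8)(1/8)(1/8) = 0.00024414.
Weighting by the prior gives 1/6 · 0.58618 = 0.097697, 1/6 · 0.31641 = 0.052734, 1/6 · 0.15259 = 0.025431, 1/6 · 0.0625 = 0.010417, 1/6 · 0.0039062 = 0.00065104, 1/6 · 0.00024414 = 4.069e-05; these sum to 0.18697.
The posterior is then P(r = 1 | data) = 0.52252, P(r = 2 | data) = 0.28205, P(r = 3 | data) = 0.13602, P(r = 4 | data) = 0.055713, P(r = 6 | data) = 0.003482, P(r = 7 | data) = 0.00021763.
Averaging over the posterior, P(orange next | data) = (1/8)(0.52252) + (1/4)(0.28205) + (3/8)(0.13602) + (1/2)(0.055713) + (3/4)(0.003482) + (7/8)(0.00021763) = 0.21749.

0.217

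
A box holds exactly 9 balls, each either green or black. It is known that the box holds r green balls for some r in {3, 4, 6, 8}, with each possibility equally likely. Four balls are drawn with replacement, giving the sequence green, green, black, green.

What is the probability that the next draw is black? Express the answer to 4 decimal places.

0.3402

Compute the likelihood of the observed sequence for each case: P(data | r = 3) = (3/9)(3/9)(6/9)(3/9) = 0.024691; P(data | r = 4) = (4/9)(4/9)(5/9)(4/9) = 0.048773; P(data | r = 6) = (6/9)(6/9)(3/9)(6/9) = 0.098765; P(data | r = 8) = (8/9)(8/9)(1/9)(8/9) = 0.078037.
The prior-weighted likelihoods are 1/4 · 0.024691 = 0.0061728, 1/4 · 0.048773 = 0.012193, 1/4 · 0.098765 = 0.024691, 1/4 · 0.078037 = 0.019509; with total 0.062567.
Dividing through by the total gives posterior P(r = 3 | data) = 0.09866, P(r = 4 | data) = 0.19488, P(r = 6 | data) = 0.39464, P(r = 8 | data) = 0.31181.
So P(black next | data) = Σ P(black next | H) P(H | data) = (2/3)(0.09866) + (5/9)(0.19488) + (1/3)(0.39464) + (1/9)(0.31181) = 0.34024.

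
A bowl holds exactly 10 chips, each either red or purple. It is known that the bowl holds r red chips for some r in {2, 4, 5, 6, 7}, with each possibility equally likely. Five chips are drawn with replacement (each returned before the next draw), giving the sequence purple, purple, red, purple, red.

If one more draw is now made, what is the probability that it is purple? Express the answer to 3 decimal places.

0.538

Compute the likelihood of the observed sequence for each case: P(data | r = 2) = (8/10)(8/10)(2/10)(8/10)(2/10) = 0.02048; P(data | r = 4) = (6/10)(6/10)(4/10)(6/10)(4/10) = 0.03456; P(data | r = 5) = (5/10)(5/10)(5/10)(5/10)(5/10) = 0.03125; P(data | r = 6) = (4/10)(4/10)(6/10)(4/10)(6/10) = 0.02304; P(data | r = 7) = (3/10)(3/10)(7/10)(3/10)(7/10) = 0.01323.
Multiplying each by its prior: 1/5 · 0.02048 = 0.004096, 1/5 · 0.03456 = 0.006912, 1/5 · 0.03125 = 0.00625, 1/5 · 0.02304 = 0.004608, 1/5 · 0.01323 = 0.002646; these sum to 0.024512.
Dividing through by the total gives posterior P(r = 2 | data) = 0.1671, P(r = 4 | data) = 0.28198, P(r = 5 | data) = 0.25498, P(r = 6 | data) = 0.18799, P(r = 7 | data) = 0.10795.
Averaging over the posterior, P(purple next | data) = (4/5)(0.1671) + (3/5)(0.28198) + (1/2)(0.25498) + (2/5)(0.18799) + (3/10)(0.10795) = 0.53794.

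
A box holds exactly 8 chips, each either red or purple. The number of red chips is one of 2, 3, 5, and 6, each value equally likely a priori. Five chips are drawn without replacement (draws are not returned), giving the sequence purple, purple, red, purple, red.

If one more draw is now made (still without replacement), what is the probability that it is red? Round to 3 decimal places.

Compute the likelihood of the observed sequence for each case: P(data | r = 2) = (6/8)(5/7)(2/6)(4/5)(1/4) = 1/28; P(data | r = 3) = (5/8)(4/7)(3/6)(3/5)(2/4) = 3/56; P(data | r = 5) = (3/8)(2/7)(5/6)(1/5)(4/4) = 1/56; P(data | r = 6) = (2/8)(1/7)(6/6)(0/5) = 0.
The prior-weighted likelihoods are 1/4 · 1/28 = 1/112, 1/4 · 3/56 = 3/224, 1/4 · 1/56 = 1/224, 1/4 · 0 = 0; these sum to 3/112.
Normalising, the posterior is P(r = 2 | data) = 1/3, P(r = 3 | data) = 1/2, P(r = 5 | data) = 1/6, P(r = 6 | data) = 0.
Averaging over the posterior, P(red next | data) = (0)(1/3) + (1/3)(1/2) + (1)(1/6) = 1/3.

0.333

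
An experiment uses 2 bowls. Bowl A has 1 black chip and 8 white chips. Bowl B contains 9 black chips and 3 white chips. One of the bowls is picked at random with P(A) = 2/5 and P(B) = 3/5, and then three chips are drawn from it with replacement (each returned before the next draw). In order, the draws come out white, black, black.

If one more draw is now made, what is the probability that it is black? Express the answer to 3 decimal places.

Under each hypothesis, the probability of the observed sequence is: P(data | bowl A) = (8/9)(1/9)(1/9) = 0.010974; P(data | bowl B) = (3/12)(9/12)(9/12) = 0.14062.
Multiplying each by its prior: 2/5 · 0.010974 = 0.0043896, 3/5 · 0.14062 = 0.084375; summing to 0.088765.
Normalising, the posterior is P(bowl A | data) = 0.049452, P(bowl B | data) = 0.95055.
So P(black next | data) = Σ P(black next | H) P(H | data) = (1/9)(0.049452) + (3/4)(0.95055) = 0.71841.

0.718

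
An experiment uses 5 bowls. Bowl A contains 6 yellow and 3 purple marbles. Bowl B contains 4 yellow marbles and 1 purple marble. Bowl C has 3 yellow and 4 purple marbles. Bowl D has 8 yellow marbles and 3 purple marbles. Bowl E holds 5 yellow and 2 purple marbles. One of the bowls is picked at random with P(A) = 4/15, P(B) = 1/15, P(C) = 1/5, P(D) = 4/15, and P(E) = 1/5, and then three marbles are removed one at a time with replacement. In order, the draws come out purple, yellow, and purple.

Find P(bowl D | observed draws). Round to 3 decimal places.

The likelihood of the observed sequence under each hypothesis: P(data | bowl A) = (3/9)(6/9)(3/9) = 0.074074; P(data | bowl B) = (1/5)(4/5)(1/5) = 0.032; P(data | bowl C) = (4/7)(3/7)(4/7) = 0.13994; P(data | bowl D) = (3/11)(8/11)(3/11) = 0.054095; P(data | bowl E) = (2/7)(5/7)(2/7) = 0.058309.
Multiplying each by its prior: 4/15 · 0.074074 = 0.019753, 1/15 · 0.032 = 0.0021333, 1/5 · 0.13994 = 0.027988, 4/15 · 0.054095 = 0.014425, 1/5 · 0.058309 = 0.011662; with total 0.075962.
So P(bowl D | data) = (0.014425) / (0.075962) = 0.1899.

0.190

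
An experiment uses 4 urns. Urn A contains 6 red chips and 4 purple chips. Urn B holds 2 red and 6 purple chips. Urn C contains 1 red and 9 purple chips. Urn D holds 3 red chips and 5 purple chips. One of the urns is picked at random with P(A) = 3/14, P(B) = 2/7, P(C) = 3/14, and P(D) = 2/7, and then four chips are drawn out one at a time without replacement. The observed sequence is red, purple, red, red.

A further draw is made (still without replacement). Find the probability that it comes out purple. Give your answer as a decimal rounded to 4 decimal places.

For each hypothesis, P(data | H) works out to: P(data | urn A) = (6/10)(4/9)(5/8)(4/7) = 2/21; P(data | urn B) = (2/8)(6/7)(1/6)(0/5) = 0; P(data | urn C) = (1/10)(9/9)(0/8) = 0; P(data | urn D) = (3/8)(5/7)(2/6)(1/5) = 1/56.
Weighting by the prior gives 3/14 · 2/21 = 1/49, 2/7 · 0 = 0, 3/14 · 0 = 0, 2/7 · 1/56 = 1/196; with total 5/196.
Dividing through by the total gives posterior P(urn A | data) = 4/5, P(urn B | data) = 0, P(urn C | data) = 0, P(urn D | data) = 1/5.
The predictive probability is P(purple next | data) = (1/2)(4/5) + (1)(1/5) = 3/5.

0.6000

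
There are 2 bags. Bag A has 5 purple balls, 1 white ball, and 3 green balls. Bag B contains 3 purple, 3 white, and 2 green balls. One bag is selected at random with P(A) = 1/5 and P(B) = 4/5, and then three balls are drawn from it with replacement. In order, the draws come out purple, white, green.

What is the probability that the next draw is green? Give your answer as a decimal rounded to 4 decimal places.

0.2606

Under each hypothesis, the probability of the observed sequence is: P(data | bag A) = (5/9)(1/9)(3/9) = 0.020576; P(data | bag B) = (3/8)(3/8)(2/8) = 0.035156.
The prior-weighted likelihoods are 1/5 · 0.020576 = 0.0041152, 4/5 · 0.035156 = 0.028125; these sum to 0.03224.
Normalising, the posterior is P(bag A | data) = 0.12764, P(bag B | data) = 0.87236.
So P(green next | data) = Σ P(green next | H) P(H | data) = (1/3)(0.12764) + (1/4)(0.87236) = 0.26064.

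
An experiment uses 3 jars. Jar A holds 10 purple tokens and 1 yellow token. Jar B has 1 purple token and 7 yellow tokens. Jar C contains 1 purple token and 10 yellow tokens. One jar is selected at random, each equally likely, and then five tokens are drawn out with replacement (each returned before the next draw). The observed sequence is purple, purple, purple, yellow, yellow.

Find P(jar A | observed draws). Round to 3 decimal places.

For each hypothesis, P(data | H) works out to: P(data | jar A) = (10/11)(10/11)(10/11)(1/11)(1/11) = 0.0062092; P(data | jar B) = (1/8)(1/8)(1/8)(7/8)(7/8) = 0.0014954; P(data | jar C) = (1/11)(1/11)(1/11)(10/11)(10/11) = 0.00062092.
Multiplying each by its prior: 1/3 · 0.0062092 = 0.0020697, 1/3 · 0.0014954 = 0.00049845, 1/3 · 0.00062092 = 0.00020697; these sum to 0.0027752.
Therefore the posterior P(jar A | data) = (0.0020697) / (0.0027752) = 0.74581.

0.746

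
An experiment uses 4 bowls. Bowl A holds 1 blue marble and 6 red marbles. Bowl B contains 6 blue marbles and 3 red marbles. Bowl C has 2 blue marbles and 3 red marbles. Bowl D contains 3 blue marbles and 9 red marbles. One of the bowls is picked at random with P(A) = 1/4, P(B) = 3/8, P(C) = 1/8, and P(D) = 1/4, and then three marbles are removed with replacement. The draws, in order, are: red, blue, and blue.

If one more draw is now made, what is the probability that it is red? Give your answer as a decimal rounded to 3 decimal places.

0.457

Compute the likelihood of the observed sequence for each case: P(data | bowl A) = (6/7)(1/7)(1/7) = 0.017493; P(data | bowl B) = (3/9)(6/9)(6/9) = 0.14815; P(data | bowl C) = (3/5)(2/5)(2/5) = 0.096; P(data | bowl D) = (9/12)(3/12)(3/12) = 0.046875.
Multiplying each by its prior: 1/4 · 0.017493 = 0.0043732, 3/8 · 0.14815 = 0.055556, 1/8 · 0.096 = 0.012, 1/4 · 0.046875 = 0.011719; these sum to 0.083647.
Dividing through by the total gives posterior P(bowl A | data) = 0.052281, P(bowl B | data) = 0.66416, P(bowl C | data) = 0.14346, P(bowl D | data) = 0.1401.
The predictive probability is P(red next | data) = (6/7)(0.052281) + (1/3)(0.66416) + (3/5)(0.14346) + (3/4)(0.1401) = 0.45735.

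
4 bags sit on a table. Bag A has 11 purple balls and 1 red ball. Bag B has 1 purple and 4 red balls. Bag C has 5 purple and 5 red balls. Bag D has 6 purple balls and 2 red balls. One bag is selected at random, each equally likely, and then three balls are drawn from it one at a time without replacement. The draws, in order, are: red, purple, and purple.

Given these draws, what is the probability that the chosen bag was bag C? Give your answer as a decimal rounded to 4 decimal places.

0.3465

For each hypothesis, P(data | H) works out to: P(data | bag A) = (1/12)(11/11)(10/10) = 0.083333; P(data | bag B) = (4/5)(1/4)(0/3) = 0; P(data | bag C) = (5/10)(5/9)(4/8) = 0.13889; P(data | bag D) = (2/8)(6/7)(5/6) = 0.17857.
Weighting by the prior gives 1/4 · 0.083333 = 0.020833, 1/4 · 0 = 0, 1/4 · 0.13889 = 0.034722, 1/4 · 0.17857 = 0.044643; these sum to 0.1002.
By Bayes' rule, P(bag C | data) = (0.034722) / (0.1002) = 0.34653.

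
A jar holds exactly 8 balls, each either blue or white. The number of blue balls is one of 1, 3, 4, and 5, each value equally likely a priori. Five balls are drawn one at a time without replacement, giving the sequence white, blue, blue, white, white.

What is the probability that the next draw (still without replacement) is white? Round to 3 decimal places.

0.438

Compute the likelihood of the observed sequence for each case: P(data | r = 1) = (7/8)(1/7)(0/6) = 0; P(data | r = 3) = (5/8)(3/7)(2/6)(4/5)(3/4) = 3/56; P(data | r = 4) = (4/8)(4/7)(3/6)(3/5)(2/4) = 3/70; P(data | r = 5) = (3/8)(5/7)(4/6)(2/5)(1/4) = 1/56.
Multiplying each by its prior: 1/4 · 0 = 0, 1/4 · 3/56 = 3/224, 1/4 · 3/70 = 3/280, 1/4 · 1/56 = 1/224; summing to 1/35.
Normalising, the posterior is P(r = 1 | data) = 0, P(r = 3 | data) = 15/32, P(r = 4 | data) = 3/8, P(r = 5 | data) = 5/32.
So P(white next | data) = Σ P(white next | H) P(H | data) = (2/3)(15/32) + (1/3)(3/8) + (0)(5/32) = 7/16.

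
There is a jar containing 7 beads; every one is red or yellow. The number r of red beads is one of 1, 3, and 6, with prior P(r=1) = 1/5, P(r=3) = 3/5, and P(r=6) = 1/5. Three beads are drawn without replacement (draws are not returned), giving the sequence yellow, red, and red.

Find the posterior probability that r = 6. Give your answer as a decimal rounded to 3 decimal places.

Under each hypothesis, the probability of the observed sequence is: P(data | r = 1) = (6/7)(1/6)(0/5) = 0; P(data | r = 3) = (4/7)(3/6)(2/5) = 4/35; P(data | r = 6) = (1/7)(6/6)(5/5) = 1/7.
Weighting by the prior gives 1/5 · 0 = 0, 3/5 · 4/35 = 12/175, 1/5 · 1/7 = 1/35; these sum to 17/175.
So P(r = 6 | data) = (1/35) / (17/175) = 5/17.

0.294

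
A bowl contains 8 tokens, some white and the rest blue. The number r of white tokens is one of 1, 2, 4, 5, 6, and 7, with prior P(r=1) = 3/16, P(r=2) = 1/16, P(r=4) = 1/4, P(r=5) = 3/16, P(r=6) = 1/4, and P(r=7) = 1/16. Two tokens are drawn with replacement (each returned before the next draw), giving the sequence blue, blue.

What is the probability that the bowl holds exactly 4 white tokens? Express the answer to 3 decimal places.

0.220

Under each hypothesis, the probability of the observed sequence is: P(data | r = 1) = (7/8)(7/8) = 0.76562; P(data | r = 2) = (6/8)(6/8) = 0.5625; P(data | r = 4) = (4/8)(4/8) = 0.25; P(data | r = 5) = (3/8)(3/8) = 0.14062; P(data | r = 6) = (2/8)(2/8) = 0.0625; P(data | r = 7) = (1/8)(1/8) = 0.015625.
Multiplying each by its prior: 3/16 · 0.76562 = 0.14355, 1/16 · 0.5625 = 0.035156, 1/4 · 0.25 = 0.0625, 3/16 · 0.14062 = 0.026367, 1/4 · 0.0625 = 0.015625, 1/16 · 0.015625 = 0.00097656; these sum to 0.28418.
So P(r = 4 | data) = (0.0625) / (0.28418) = 0.21993.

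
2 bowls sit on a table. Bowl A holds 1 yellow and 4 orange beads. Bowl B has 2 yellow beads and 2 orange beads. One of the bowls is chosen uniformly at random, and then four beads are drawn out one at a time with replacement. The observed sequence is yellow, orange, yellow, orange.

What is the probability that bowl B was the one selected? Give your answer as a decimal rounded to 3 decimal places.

Under each hypothesis, the probability of the observed sequence is: P(data | bowl A) = (1/5)(4/5)(1/5)(4/5) = 0.0256; P(data | bowl B) = (2/4)(2/4)(2/4)(2/4) = 0.0625.
Multiplying each by its prior: 1/2 · 0.0256 = 0.0128, 1/2 · 0.0625 = 0.03125; with total 0.04405.
Therefore the posterior P(bowl B | data) = (0.03125) / (0.04405) = 0.70942.

0.709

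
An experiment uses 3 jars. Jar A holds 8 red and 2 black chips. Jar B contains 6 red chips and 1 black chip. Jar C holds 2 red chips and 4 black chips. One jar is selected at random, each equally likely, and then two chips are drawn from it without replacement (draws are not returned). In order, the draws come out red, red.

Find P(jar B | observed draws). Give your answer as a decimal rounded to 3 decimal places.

0.509

The likelihood of the observed sequence under each hypothesis: P(data | jar A) = (8/10)(7/9) = 28/45; P(data | jar B) = (6/7)(5/6) = 5/7; P(data | jar C) = (2/6)(1/5) = 1/15.
Weighting by the prior gives 1/3 · 28/45 = 28/135, 1/3 · 5/7 = 5/21, 1/3 · 1/15 = 1/45; summing to 442/945.
Hence P(jar B | data) = (5/21) / (442/945) = 225/442.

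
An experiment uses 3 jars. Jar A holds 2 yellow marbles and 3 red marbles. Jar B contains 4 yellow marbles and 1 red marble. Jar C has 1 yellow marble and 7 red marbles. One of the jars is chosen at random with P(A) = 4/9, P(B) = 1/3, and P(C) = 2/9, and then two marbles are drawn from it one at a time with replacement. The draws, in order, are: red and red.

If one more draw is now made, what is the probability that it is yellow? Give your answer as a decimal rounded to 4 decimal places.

The likelihood of the observed sequence under each hypothesis: P(data | jar A) = (3/5)(3/5) = 0.36; P(data | jar B) = (1/5)(1/5) = 0.04; P(data | jar C) = (7/8)(7/8) = 0.76562.
The prior-weighted likelihoods are 4/9 · 0.36 = 0.16, 1/3 · 0.04 = 0.013333, 2/9 · 0.76562 = 0.17014; these sum to 0.34347.
Normalising, the posterior is P(jar A | data) = 0.46583, P(jar B | data) = 0.038819, P(jar C | data) = 0.49535.
The predictive probability is P(yellow next | data) = (2/5)(0.46583) + (4/5)(0.038819) + (1/8)(0.49535) = 0.27931.

0.2793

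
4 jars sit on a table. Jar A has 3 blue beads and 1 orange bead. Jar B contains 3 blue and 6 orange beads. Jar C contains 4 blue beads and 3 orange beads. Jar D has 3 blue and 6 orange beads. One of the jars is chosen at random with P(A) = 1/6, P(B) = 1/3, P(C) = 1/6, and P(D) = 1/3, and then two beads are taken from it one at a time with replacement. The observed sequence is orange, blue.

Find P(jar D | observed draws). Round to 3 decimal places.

0.336

Compute the likelihood of the observed sequence for each case: P(data | jar A) = (1/4)(3/4) = 0.1875; P(data | jar B) = (6/9)(3/9) = 0.22222; P(data | jar C) = (3/7)(4/7) = 0.2449; P(data | jar D) = (6/9)(3/9) = 0.22222.
The prior-weighted likelihoods are 1/6 · 0.1875 = 0.03125, 1/3 · 0.22222 = 0.074074, 1/6 · 0.2449 = 0.040816, 1/3 · 0.22222 = 0.074074; with total 0.22021.
By Bayes' rule, P(jar D | data) = (0.074074) / (0.22021) = 0.33637.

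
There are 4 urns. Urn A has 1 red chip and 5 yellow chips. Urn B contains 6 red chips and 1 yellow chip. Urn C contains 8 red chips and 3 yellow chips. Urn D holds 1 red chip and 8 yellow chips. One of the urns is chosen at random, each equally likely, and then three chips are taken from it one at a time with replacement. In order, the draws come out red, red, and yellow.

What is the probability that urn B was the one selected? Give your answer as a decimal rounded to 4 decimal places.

0.3704

Under each hypothesis, the probability of the observed sequence is: P(data | urn A) = (1/6)(1/6)(5/6) = 0.023148; P(data | urn B) = (6/7)(6/7)(1/7) = 0.10496; P(data | urn C) = (8/11)(8/11)(3/11) = 0.14425; P(data | urn D) = (1/9)(1/9)(8/9) = 0.010974.
The prior-weighted likelihoods are 1/4 · 0.023148 = 0.005787, 1/4 · 0.10496 = 0.026239, 1/4 · 0.14425 = 0.036063, 1/4 · 0.010974 = 0.0027435; summing to 0.070833.
By Bayes' rule, P(urn B | data) = (0.026239) / (0.070833) = 0.37044.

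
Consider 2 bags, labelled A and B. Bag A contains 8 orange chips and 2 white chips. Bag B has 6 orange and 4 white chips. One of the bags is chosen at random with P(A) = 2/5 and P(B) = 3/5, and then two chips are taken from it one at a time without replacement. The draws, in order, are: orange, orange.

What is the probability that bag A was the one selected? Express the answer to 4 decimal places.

Compute the likelihood of the observed sequence for each case: P(data | bag A) = (8/10)(7/9) = 28/45; P(data | bag B) = (6/10)(5/9) = 1/3.
The prior-weighted likelihoods are 2/5 · 28/45 = 56/225, 3/5 · 1/3 = 1/5; summing to 101/225.
So P(bag A | data) = (56/225) / (101/225) = 56/101.

0.5545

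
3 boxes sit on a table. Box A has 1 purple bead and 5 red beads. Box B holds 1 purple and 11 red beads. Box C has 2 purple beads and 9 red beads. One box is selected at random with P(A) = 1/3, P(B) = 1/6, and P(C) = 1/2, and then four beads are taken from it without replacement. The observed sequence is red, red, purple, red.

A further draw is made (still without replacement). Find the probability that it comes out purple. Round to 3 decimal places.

For each hypothesis, P(data | H) works out to: P(data | box A) = (5/6)(4/5)(1/4)(3/3) = 0.16667; P(data | box B) = (11/12)(10/11)(1/10)(9/9) = 0.083333; P(data | box C) = (9/11)(8/10)(2/9)(7/8) = 0.12727.
Weighting by the prior gives 1/3 · 0.16667 = 0.055556, 1/6 · 0.083333 = 0.013889, 1/2 · 0.12727 = 0.063636; with total 0.13308.
Normalising, the posterior is P(box A | data) = 0.41746, P(box B | data) = 0.10436, P(box C | data) = 0.47818.
The predictive probability is P(purple next | data) = (0)(0.41746) + (0)(0.10436) + (1/7)(0.47818) = 0.068311.

0.068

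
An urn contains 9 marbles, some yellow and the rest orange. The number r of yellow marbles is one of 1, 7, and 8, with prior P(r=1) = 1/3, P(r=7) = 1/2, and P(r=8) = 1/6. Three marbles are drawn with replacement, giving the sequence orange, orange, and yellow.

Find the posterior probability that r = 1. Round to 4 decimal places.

Under each hypothesis, the probability of the observed sequence is: P(data | r = 1) = (8/9)(8/9)(1/9) = 0.087791; P(data | r = 7) = (2/9)(2/9)(7/9) = 0.038409; P(data | r = 8) = (1/9)(1/9)(8/9) = 0.010974.
The prior-weighted likelihoods are 1/3 · 0.087791 = 0.029264, 1/2 · 0.038409 = 0.019204, 1/6 · 0.010974 = 0.001829; summing to 0.050297.
Hence P(r = 1 | data) = (0.029264) / (0.050297) = 0.58182.

0.5818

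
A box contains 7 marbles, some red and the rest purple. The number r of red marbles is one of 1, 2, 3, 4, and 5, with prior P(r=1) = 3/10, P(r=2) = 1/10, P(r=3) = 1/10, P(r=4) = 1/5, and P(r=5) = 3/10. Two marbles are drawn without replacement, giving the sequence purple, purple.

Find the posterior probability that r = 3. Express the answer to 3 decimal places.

0.086

For each hypothesis, P(data | H) works out to: P(data | r = 1) = (6/7)(5/6) = 5/7; P(data | r = 2) = (5/7)(4/6) = 10/21; P(data | r = 3) = (4/7)(3/6) = 2/7; P(data | r = 4) = (3/7)(2/6) = 1/7; P(data | r = 5) = (2/7)(1/6) = 1/21.
The prior-weighted likelihoods are 3/10 · 5/7 = 3/14, 1/10 · 10/21 = 1/21, 1/10 · 2/7 = 1/35, 1/5 · 1/7 = 1/35, 3/10 · 1/21 = 1/70; these sum to 1/3.
Hence P(r = 3 | data) = (1/35) / (1/3) = 3/35.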